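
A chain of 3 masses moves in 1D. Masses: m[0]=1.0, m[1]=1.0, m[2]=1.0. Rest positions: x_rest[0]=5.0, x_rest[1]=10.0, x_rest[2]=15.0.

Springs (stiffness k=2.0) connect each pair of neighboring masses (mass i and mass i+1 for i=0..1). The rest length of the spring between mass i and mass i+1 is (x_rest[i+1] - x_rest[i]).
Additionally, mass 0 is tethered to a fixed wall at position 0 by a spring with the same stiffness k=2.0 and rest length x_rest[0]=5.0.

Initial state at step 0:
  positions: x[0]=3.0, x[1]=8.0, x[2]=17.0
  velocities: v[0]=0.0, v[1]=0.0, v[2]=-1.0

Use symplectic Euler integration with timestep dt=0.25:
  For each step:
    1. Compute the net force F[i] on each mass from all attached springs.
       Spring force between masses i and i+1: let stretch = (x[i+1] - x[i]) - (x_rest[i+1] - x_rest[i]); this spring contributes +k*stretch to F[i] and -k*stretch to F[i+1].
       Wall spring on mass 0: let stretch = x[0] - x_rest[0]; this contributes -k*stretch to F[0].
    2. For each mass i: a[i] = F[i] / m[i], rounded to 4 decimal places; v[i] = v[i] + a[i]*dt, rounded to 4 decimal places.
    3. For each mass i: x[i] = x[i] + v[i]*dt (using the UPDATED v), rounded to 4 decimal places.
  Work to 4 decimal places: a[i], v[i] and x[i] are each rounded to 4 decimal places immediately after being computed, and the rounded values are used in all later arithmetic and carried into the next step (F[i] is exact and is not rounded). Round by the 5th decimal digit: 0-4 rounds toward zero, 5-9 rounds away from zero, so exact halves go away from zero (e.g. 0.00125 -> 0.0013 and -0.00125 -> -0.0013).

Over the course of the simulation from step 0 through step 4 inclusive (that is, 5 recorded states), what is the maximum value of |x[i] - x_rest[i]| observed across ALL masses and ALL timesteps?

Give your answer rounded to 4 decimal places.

Step 0: x=[3.0000 8.0000 17.0000] v=[0.0000 0.0000 -1.0000]
Step 1: x=[3.2500 8.5000 16.2500] v=[1.0000 2.0000 -3.0000]
Step 2: x=[3.7500 9.3125 15.1563] v=[2.0000 3.2500 -4.3750]
Step 3: x=[4.4766 10.1602 13.9571] v=[2.9063 3.3907 -4.7969]
Step 4: x=[5.3541 10.7721 12.9083] v=[3.5098 2.4474 -4.1954]
Max displacement = 2.0917

Answer: 2.0917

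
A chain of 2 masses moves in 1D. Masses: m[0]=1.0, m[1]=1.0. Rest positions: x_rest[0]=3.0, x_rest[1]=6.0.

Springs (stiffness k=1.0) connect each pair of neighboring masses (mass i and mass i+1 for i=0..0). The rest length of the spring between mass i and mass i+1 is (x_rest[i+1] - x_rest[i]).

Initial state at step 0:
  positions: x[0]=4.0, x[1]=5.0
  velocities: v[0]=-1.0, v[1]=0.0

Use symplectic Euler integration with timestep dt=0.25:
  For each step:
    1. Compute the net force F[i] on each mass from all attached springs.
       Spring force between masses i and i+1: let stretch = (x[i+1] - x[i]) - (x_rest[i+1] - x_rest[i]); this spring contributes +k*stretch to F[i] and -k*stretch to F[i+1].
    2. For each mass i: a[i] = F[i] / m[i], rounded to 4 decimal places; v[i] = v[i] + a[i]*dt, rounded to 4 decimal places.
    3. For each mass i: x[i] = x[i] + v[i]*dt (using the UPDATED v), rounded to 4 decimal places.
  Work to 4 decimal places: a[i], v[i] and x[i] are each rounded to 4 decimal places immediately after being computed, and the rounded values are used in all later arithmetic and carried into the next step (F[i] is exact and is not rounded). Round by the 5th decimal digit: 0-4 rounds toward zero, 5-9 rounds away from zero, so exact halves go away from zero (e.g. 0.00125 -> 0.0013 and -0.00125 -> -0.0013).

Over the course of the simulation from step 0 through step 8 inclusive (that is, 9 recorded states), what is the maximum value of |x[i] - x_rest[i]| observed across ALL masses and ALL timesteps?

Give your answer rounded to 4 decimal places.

Step 0: x=[4.0000 5.0000] v=[-1.0000 0.0000]
Step 1: x=[3.6250 5.1250] v=[-1.5000 0.5000]
Step 2: x=[3.1563 5.3438] v=[-1.8750 0.8750]
Step 3: x=[2.6368 5.6133] v=[-2.0781 1.0781]
Step 4: x=[2.1158 5.8843] v=[-2.0840 1.0840]
Step 5: x=[1.6428 6.1073] v=[-1.8919 0.8919]
Step 6: x=[1.2614 6.2388] v=[-1.5258 0.5258]
Step 7: x=[1.0035 6.2467] v=[-1.0315 0.0315]
Step 8: x=[0.8858 6.1144] v=[-0.4707 -0.5293]
Max displacement = 2.1142

Answer: 2.1142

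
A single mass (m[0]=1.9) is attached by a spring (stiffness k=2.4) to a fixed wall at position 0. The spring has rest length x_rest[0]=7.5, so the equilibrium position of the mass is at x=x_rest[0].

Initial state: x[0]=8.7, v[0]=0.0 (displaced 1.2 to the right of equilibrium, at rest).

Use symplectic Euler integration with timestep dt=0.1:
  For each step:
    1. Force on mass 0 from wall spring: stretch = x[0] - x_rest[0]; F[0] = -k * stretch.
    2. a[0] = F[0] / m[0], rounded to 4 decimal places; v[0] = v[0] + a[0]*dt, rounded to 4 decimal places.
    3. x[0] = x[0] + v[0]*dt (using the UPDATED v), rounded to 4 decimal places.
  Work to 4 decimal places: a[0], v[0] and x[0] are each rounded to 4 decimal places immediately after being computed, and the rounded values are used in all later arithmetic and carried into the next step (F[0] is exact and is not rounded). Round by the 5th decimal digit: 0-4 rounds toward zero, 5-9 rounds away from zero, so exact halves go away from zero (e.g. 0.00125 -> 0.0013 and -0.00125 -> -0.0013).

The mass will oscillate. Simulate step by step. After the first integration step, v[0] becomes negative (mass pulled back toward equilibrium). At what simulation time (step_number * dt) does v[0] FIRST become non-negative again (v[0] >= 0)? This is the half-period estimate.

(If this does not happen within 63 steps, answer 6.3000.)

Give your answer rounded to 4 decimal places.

Step 0: x=[8.7000] v=[0.0000]
Step 1: x=[8.6848] v=[-0.1516]
Step 2: x=[8.6547] v=[-0.3013]
Step 3: x=[8.6100] v=[-0.4472]
Step 4: x=[8.5513] v=[-0.5874]
Step 5: x=[8.4793] v=[-0.7202]
Step 6: x=[8.3949] v=[-0.8439]
Step 7: x=[8.2992] v=[-0.9569]
Step 8: x=[8.1934] v=[-1.0579]
Step 9: x=[8.0789] v=[-1.1455]
Step 10: x=[7.9570] v=[-1.2186]
Step 11: x=[7.8294] v=[-1.2763]
Step 12: x=[7.6976] v=[-1.3179]
Step 13: x=[7.5633] v=[-1.3429]
Step 14: x=[7.4282] v=[-1.3509]
Step 15: x=[7.2940] v=[-1.3418]
Step 16: x=[7.1624] v=[-1.3158]
Step 17: x=[7.0351] v=[-1.2732]
Step 18: x=[6.9137] v=[-1.2145]
Step 19: x=[6.7997] v=[-1.1404]
Step 20: x=[6.6945] v=[-1.0519]
Step 21: x=[6.5995] v=[-0.9502]
Step 22: x=[6.5159] v=[-0.8365]
Step 23: x=[6.4447] v=[-0.7122]
Step 24: x=[6.3868] v=[-0.5789]
Step 25: x=[6.3430] v=[-0.4383]
Step 26: x=[6.3138] v=[-0.2922]
Step 27: x=[6.2996] v=[-0.1424]
Step 28: x=[6.3005] v=[0.0092]
First v>=0 after going negative at step 28, time=2.8000

Answer: 2.8000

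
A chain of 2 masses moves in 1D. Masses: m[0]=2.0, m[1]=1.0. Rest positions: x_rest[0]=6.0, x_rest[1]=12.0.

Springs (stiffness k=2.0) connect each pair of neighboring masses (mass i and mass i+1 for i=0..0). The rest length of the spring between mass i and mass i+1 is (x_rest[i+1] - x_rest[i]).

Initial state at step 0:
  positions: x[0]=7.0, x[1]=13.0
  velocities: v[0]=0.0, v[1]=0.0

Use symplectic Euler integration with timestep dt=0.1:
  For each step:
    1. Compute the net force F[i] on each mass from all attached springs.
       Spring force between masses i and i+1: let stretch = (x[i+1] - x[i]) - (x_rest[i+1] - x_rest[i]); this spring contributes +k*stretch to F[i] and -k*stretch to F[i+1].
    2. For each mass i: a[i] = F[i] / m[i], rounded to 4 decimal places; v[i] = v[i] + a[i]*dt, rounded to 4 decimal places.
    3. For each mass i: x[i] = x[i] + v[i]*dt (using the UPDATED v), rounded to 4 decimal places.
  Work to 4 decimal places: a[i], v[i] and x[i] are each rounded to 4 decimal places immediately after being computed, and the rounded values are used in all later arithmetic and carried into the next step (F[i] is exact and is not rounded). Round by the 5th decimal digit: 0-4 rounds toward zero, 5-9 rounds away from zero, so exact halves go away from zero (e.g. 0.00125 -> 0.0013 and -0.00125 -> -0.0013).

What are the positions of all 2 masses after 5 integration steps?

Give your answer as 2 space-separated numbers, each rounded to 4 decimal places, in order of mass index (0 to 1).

Step 0: x=[7.0000 13.0000] v=[0.0000 0.0000]
Step 1: x=[7.0000 13.0000] v=[0.0000 0.0000]
Step 2: x=[7.0000 13.0000] v=[0.0000 0.0000]
Step 3: x=[7.0000 13.0000] v=[0.0000 0.0000]
Step 4: x=[7.0000 13.0000] v=[0.0000 0.0000]
Step 5: x=[7.0000 13.0000] v=[0.0000 0.0000]

Answer: 7.0000 13.0000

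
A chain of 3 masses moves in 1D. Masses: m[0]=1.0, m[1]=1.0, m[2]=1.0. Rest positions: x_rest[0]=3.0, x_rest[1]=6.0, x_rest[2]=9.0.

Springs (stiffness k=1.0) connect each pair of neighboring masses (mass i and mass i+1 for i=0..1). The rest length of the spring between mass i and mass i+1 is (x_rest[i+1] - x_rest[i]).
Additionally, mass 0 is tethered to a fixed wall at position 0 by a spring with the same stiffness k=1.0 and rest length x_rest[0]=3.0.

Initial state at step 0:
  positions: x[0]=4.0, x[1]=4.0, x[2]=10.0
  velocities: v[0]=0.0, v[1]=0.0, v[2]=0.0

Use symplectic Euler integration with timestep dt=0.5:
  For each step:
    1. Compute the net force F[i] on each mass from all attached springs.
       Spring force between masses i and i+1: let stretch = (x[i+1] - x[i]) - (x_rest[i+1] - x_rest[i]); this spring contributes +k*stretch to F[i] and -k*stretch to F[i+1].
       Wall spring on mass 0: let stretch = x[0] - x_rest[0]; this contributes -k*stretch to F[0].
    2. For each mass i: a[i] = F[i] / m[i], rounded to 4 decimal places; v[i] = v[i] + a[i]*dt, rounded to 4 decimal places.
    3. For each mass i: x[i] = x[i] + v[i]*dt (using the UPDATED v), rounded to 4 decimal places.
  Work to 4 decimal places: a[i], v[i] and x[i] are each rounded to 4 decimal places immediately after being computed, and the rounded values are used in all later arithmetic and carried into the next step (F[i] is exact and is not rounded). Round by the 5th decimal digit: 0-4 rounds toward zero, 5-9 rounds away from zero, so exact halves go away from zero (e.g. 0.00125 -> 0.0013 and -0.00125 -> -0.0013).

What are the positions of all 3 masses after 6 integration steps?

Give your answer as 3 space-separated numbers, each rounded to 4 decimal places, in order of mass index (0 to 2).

Answer: 4.7658 4.1570 9.6730

Derivation:
Step 0: x=[4.0000 4.0000 10.0000] v=[0.0000 0.0000 0.0000]
Step 1: x=[3.0000 5.5000 9.2500] v=[-2.0000 3.0000 -1.5000]
Step 2: x=[1.8750 7.3125 8.3125] v=[-2.2500 3.6250 -1.8750]
Step 3: x=[1.6406 8.0157 7.8750] v=[-0.4688 1.4063 -0.8750]
Step 4: x=[2.5899 7.0899 8.2227] v=[1.8985 -1.8516 0.6954]
Step 5: x=[4.0167 5.3223 9.0372] v=[2.8536 -3.5352 1.6290]
Step 6: x=[4.7658 4.1570 9.6730] v=[1.4981 -2.3306 1.2716]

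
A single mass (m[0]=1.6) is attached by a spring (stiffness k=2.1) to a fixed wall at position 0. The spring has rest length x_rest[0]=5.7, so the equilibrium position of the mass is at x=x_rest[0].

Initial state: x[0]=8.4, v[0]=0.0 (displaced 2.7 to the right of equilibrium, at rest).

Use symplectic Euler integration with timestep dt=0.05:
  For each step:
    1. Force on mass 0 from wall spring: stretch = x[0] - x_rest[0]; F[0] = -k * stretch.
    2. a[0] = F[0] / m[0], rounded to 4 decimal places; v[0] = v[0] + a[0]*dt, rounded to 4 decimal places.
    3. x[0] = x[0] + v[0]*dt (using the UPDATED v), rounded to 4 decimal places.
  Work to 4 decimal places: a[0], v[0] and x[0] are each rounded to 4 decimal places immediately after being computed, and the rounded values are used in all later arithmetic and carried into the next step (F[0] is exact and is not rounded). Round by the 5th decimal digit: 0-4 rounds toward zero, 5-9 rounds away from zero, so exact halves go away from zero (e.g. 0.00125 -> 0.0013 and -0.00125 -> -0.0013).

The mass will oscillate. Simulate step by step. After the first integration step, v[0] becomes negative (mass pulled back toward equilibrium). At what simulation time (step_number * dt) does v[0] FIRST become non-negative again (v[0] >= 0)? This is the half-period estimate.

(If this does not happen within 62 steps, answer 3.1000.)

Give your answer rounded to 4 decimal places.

Answer: 2.7500

Derivation:
Step 0: x=[8.4000] v=[0.0000]
Step 1: x=[8.3911] v=[-0.1772]
Step 2: x=[8.3734] v=[-0.3538]
Step 3: x=[8.3469] v=[-0.5292]
Step 4: x=[8.3118] v=[-0.7029]
Step 5: x=[8.2681] v=[-0.8743]
Step 6: x=[8.2160] v=[-1.0428]
Step 7: x=[8.1556] v=[-1.2079]
Step 8: x=[8.0871] v=[-1.3691]
Step 9: x=[8.0108] v=[-1.5258]
Step 10: x=[7.9269] v=[-1.6774]
Step 11: x=[7.8357] v=[-1.8235]
Step 12: x=[7.7375] v=[-1.9637]
Step 13: x=[7.6326] v=[-2.0974]
Step 14: x=[7.5214] v=[-2.2242]
Step 15: x=[7.4042] v=[-2.3437]
Step 16: x=[7.2814] v=[-2.4555]
Step 17: x=[7.1534] v=[-2.5593]
Step 18: x=[7.0207] v=[-2.6547]
Step 19: x=[6.8836] v=[-2.7414]
Step 20: x=[6.7426] v=[-2.8191]
Step 21: x=[6.5982] v=[-2.8875]
Step 22: x=[6.4509] v=[-2.9464]
Step 23: x=[6.3011] v=[-2.9957]
Step 24: x=[6.1493] v=[-3.0351]
Step 25: x=[5.9961] v=[-3.0646]
Step 26: x=[5.8419] v=[-3.0840]
Step 27: x=[5.6872] v=[-3.0933]
Step 28: x=[5.5326] v=[-3.0925]
Step 29: x=[5.3785] v=[-3.0815]
Step 30: x=[5.2255] v=[-3.0604]
Step 31: x=[5.0740] v=[-3.0293]
Step 32: x=[4.9246] v=[-2.9882]
Step 33: x=[4.7777] v=[-2.9373]
Step 34: x=[4.6339] v=[-2.8768]
Step 35: x=[4.4936] v=[-2.8068]
Step 36: x=[4.3572] v=[-2.7276]
Step 37: x=[4.2252] v=[-2.6395]
Step 38: x=[4.0981] v=[-2.5427]
Step 39: x=[3.9762] v=[-2.4376]
Step 40: x=[3.8600] v=[-2.3245]
Step 41: x=[3.7498] v=[-2.2038]
Step 42: x=[3.6460] v=[-2.0758]
Step 43: x=[3.5490] v=[-1.9410]
Step 44: x=[3.4590] v=[-1.7998]
Step 45: x=[3.3764] v=[-1.6527]
Step 46: x=[3.3014] v=[-1.5002]
Step 47: x=[3.2343] v=[-1.3428]
Step 48: x=[3.1753] v=[-1.1810]
Step 49: x=[3.1245] v=[-1.0153]
Step 50: x=[3.0822] v=[-0.8463]
Step 51: x=[3.0485] v=[-0.6745]
Step 52: x=[3.0235] v=[-0.5005]
Step 53: x=[3.0073] v=[-0.3249]
Step 54: x=[2.9999] v=[-0.1482]
Step 55: x=[3.0014] v=[0.0290]
First v>=0 after going negative at step 55, time=2.7500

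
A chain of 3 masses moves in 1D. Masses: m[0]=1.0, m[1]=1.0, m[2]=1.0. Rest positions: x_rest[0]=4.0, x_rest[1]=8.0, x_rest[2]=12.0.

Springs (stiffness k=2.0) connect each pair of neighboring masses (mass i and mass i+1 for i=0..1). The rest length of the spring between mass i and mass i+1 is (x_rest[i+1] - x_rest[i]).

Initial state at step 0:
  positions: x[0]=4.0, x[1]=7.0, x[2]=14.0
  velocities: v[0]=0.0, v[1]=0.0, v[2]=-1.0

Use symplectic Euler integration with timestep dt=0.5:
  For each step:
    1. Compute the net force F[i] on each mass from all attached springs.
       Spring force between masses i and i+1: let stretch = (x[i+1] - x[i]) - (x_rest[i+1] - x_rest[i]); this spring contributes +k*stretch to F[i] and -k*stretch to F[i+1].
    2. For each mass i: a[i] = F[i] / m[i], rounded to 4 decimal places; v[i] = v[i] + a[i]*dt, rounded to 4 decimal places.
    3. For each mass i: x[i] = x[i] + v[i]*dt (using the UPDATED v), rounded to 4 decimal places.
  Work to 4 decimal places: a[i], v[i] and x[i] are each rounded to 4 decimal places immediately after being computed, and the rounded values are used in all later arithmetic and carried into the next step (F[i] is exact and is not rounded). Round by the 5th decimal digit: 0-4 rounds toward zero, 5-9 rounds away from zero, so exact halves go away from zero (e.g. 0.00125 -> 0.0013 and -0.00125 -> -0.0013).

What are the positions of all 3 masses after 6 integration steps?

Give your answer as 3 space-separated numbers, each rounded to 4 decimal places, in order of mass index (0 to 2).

Step 0: x=[4.0000 7.0000 14.0000] v=[0.0000 0.0000 -1.0000]
Step 1: x=[3.5000 9.0000 12.0000] v=[-1.0000 4.0000 -4.0000]
Step 2: x=[3.7500 9.7500 10.5000] v=[0.5000 1.5000 -3.0000]
Step 3: x=[5.0000 7.8750 10.6250] v=[2.5000 -3.7500 0.2500]
Step 4: x=[5.6875 5.9375 11.3750] v=[1.3750 -3.8750 1.5000]
Step 5: x=[4.5000 6.5938 11.4063] v=[-2.3750 1.3125 0.0625]
Step 6: x=[2.3594 8.6094 11.0313] v=[-4.2812 4.0312 -0.7500]

Answer: 2.3594 8.6094 11.0313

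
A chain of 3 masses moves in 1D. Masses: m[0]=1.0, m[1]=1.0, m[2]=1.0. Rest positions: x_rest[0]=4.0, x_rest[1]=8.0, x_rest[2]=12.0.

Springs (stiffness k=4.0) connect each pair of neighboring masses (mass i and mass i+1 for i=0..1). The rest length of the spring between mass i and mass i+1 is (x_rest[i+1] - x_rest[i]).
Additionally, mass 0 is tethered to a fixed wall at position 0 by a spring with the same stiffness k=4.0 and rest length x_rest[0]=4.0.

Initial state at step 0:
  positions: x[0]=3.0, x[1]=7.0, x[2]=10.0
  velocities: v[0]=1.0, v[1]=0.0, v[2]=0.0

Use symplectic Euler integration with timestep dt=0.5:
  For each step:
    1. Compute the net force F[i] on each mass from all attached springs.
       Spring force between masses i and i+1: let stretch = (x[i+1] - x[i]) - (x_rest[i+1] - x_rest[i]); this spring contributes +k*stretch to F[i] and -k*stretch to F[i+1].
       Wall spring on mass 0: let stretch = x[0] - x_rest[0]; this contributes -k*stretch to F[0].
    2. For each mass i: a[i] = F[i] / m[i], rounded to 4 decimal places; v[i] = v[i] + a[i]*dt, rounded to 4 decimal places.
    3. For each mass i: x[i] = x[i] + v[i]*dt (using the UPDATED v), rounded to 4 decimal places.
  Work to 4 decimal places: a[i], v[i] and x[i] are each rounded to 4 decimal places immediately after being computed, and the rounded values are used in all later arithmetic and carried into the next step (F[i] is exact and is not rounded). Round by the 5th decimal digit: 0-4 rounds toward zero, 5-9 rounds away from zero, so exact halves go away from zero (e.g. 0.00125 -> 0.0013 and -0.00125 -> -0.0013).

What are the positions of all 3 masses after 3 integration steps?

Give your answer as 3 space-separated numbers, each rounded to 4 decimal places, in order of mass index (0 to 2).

Step 0: x=[3.0000 7.0000 10.0000] v=[1.0000 0.0000 0.0000]
Step 1: x=[4.5000 6.0000 11.0000] v=[3.0000 -2.0000 2.0000]
Step 2: x=[3.0000 8.5000 11.0000] v=[-3.0000 5.0000 0.0000]
Step 3: x=[4.0000 8.0000 12.5000] v=[2.0000 -1.0000 3.0000]

Answer: 4.0000 8.0000 12.5000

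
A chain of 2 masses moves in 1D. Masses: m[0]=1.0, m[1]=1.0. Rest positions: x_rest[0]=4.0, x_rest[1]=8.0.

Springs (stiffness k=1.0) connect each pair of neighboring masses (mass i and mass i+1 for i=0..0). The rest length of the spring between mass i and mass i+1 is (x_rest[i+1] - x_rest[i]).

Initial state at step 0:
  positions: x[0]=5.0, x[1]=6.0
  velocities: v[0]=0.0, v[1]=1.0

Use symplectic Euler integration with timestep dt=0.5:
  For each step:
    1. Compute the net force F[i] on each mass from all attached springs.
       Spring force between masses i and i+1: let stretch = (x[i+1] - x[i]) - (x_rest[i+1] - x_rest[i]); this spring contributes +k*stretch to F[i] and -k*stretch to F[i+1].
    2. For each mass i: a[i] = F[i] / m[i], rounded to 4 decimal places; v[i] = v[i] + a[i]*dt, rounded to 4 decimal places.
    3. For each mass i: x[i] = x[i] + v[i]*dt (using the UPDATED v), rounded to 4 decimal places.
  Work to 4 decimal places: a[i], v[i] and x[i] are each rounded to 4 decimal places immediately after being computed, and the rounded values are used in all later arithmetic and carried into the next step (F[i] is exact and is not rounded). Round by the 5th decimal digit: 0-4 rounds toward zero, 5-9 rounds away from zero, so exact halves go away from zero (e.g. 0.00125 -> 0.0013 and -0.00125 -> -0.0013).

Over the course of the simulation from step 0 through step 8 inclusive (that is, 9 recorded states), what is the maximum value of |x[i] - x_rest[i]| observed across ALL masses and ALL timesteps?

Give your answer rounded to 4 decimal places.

Step 0: x=[5.0000 6.0000] v=[0.0000 1.0000]
Step 1: x=[4.2500 7.2500] v=[-1.5000 2.5000]
Step 2: x=[3.2500 8.7500] v=[-2.0000 3.0000]
Step 3: x=[2.6250 9.8750] v=[-1.2500 2.2500]
Step 4: x=[2.8125 10.1875] v=[0.3750 0.6250]
Step 5: x=[3.8438 9.6563] v=[2.0625 -1.0625]
Step 6: x=[5.3282 8.6719] v=[2.9688 -1.9688]
Step 7: x=[6.6486 7.8516] v=[2.6407 -1.6407]
Step 8: x=[7.2697 7.7305] v=[1.2422 -0.2422]
Max displacement = 3.2697

Answer: 3.2697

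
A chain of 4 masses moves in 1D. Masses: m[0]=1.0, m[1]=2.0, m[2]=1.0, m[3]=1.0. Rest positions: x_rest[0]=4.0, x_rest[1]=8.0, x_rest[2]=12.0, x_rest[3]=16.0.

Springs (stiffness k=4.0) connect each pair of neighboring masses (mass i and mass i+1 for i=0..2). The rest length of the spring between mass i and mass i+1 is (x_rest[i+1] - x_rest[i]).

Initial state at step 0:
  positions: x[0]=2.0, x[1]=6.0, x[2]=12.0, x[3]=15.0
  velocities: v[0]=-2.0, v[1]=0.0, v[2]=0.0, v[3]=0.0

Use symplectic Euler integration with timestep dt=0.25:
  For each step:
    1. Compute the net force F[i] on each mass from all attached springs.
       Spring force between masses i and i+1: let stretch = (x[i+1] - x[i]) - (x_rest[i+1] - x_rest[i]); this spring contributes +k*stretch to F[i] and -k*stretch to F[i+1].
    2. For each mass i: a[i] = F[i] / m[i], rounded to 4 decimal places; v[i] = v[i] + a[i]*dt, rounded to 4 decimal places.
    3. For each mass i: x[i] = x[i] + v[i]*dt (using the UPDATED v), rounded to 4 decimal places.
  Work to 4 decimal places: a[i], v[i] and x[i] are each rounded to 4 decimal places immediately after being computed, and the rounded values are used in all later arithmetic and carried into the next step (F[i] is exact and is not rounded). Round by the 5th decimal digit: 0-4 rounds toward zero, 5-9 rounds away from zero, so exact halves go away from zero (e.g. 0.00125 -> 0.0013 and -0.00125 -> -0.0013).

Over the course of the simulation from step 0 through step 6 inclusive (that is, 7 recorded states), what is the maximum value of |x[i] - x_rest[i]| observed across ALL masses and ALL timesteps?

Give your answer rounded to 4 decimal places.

Step 0: x=[2.0000 6.0000 12.0000 15.0000] v=[-2.0000 0.0000 0.0000 0.0000]
Step 1: x=[1.5000 6.2500 11.2500 15.2500] v=[-2.0000 1.0000 -3.0000 1.0000]
Step 2: x=[1.1875 6.5313 10.2500 15.5000] v=[-1.2500 1.1250 -4.0000 1.0000]
Step 3: x=[1.2110 6.6094 9.6328 15.4375] v=[0.0938 0.3125 -2.4687 -0.2500]
Step 4: x=[1.5841 6.3907 9.7110 14.9238] v=[1.4922 -0.8750 0.3126 -2.0547]
Step 5: x=[2.1588 5.9862 10.2623 14.1069] v=[2.2988 -1.6182 2.2051 -3.2675]
Step 6: x=[2.6904 5.6377 10.7057 13.3289] v=[2.1262 -1.3939 1.7736 -3.1121]
Max displacement = 2.8125

Answer: 2.8125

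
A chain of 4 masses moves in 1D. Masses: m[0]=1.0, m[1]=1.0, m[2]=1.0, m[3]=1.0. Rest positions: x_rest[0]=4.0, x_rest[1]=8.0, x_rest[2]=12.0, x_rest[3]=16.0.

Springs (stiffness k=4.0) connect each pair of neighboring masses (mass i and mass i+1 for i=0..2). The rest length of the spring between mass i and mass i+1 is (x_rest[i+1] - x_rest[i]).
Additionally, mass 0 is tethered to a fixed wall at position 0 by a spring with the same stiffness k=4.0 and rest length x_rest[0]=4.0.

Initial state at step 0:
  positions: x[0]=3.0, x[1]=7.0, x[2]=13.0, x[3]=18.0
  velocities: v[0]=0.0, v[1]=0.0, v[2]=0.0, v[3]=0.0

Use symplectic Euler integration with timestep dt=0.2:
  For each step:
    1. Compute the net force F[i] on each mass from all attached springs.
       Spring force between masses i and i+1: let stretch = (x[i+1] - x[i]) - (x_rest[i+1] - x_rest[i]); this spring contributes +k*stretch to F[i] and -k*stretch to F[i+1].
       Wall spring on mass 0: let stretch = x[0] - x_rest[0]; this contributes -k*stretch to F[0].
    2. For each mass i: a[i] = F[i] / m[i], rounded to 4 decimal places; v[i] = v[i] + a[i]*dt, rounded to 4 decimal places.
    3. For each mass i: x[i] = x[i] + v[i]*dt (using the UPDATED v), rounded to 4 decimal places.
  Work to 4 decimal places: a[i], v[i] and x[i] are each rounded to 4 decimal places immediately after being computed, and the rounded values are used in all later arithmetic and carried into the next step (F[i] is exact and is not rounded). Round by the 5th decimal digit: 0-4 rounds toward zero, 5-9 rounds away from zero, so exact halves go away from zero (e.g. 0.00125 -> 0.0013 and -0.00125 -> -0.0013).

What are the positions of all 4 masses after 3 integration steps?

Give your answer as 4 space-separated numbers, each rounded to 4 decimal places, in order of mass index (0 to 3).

Answer: 3.9436 8.4531 12.3830 17.0523

Derivation:
Step 0: x=[3.0000 7.0000 13.0000 18.0000] v=[0.0000 0.0000 0.0000 0.0000]
Step 1: x=[3.1600 7.3200 12.8400 17.8400] v=[0.8000 1.6000 -0.8000 -0.8000]
Step 2: x=[3.4800 7.8576 12.5968 17.5200] v=[1.6000 2.6880 -1.2160 -1.6000]
Step 3: x=[3.9436 8.4531 12.3830 17.0523] v=[2.3181 2.9773 -1.0688 -2.3386]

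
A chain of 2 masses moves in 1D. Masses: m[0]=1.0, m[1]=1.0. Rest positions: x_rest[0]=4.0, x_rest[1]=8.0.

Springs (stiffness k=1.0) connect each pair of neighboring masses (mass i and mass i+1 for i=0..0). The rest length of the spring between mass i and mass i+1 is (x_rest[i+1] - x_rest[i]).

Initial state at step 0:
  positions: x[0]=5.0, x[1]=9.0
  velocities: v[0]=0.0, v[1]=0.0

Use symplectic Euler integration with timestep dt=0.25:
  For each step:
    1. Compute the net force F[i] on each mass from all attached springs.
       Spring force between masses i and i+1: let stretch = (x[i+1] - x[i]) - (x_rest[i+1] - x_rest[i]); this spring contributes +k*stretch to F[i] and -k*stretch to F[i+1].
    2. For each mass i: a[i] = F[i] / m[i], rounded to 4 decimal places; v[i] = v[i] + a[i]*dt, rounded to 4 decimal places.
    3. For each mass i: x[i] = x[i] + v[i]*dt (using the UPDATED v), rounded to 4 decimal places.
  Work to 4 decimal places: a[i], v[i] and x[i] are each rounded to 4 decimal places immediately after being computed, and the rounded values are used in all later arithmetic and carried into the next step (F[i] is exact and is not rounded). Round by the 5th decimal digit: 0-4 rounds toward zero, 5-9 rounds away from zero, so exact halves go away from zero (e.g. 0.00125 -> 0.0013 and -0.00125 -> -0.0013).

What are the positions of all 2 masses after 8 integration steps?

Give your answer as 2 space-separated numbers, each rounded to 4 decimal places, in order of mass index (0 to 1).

Answer: 5.0000 9.0000

Derivation:
Step 0: x=[5.0000 9.0000] v=[0.0000 0.0000]
Step 1: x=[5.0000 9.0000] v=[0.0000 0.0000]
Step 2: x=[5.0000 9.0000] v=[0.0000 0.0000]
Step 3: x=[5.0000 9.0000] v=[0.0000 0.0000]
Step 4: x=[5.0000 9.0000] v=[0.0000 0.0000]
Step 5: x=[5.0000 9.0000] v=[0.0000 0.0000]
Step 6: x=[5.0000 9.0000] v=[0.0000 0.0000]
Step 7: x=[5.0000 9.0000] v=[0.0000 0.0000]
Step 8: x=[5.0000 9.0000] v=[0.0000 0.0000]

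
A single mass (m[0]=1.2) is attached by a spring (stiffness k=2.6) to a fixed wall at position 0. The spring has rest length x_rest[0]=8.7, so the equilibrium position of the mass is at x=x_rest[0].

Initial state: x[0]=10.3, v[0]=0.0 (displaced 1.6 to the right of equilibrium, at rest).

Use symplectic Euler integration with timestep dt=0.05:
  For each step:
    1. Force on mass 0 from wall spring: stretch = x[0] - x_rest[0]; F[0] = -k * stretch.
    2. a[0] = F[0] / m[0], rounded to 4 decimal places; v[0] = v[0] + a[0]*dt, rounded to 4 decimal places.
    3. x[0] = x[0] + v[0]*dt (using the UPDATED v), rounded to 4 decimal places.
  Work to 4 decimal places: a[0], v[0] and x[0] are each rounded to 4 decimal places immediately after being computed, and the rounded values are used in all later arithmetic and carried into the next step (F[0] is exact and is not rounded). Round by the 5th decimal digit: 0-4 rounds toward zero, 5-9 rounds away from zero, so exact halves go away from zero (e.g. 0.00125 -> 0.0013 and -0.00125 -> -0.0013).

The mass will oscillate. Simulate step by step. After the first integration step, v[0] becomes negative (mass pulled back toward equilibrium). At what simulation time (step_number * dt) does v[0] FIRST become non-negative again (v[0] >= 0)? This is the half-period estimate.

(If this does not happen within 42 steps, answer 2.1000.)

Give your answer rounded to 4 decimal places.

Answer: 2.1000

Derivation:
Step 0: x=[10.3000] v=[0.0000]
Step 1: x=[10.2913] v=[-0.1733]
Step 2: x=[10.2740] v=[-0.3457]
Step 3: x=[10.2482] v=[-0.5162]
Step 4: x=[10.2140] v=[-0.6839]
Step 5: x=[10.1716] v=[-0.8479]
Step 6: x=[10.1212] v=[-1.0073]
Step 7: x=[10.0631] v=[-1.1613]
Step 8: x=[9.9977] v=[-1.3090]
Step 9: x=[9.9252] v=[-1.4496]
Step 10: x=[9.8461] v=[-1.5823]
Step 11: x=[9.7608] v=[-1.7065]
Step 12: x=[9.6697] v=[-1.8214]
Step 13: x=[9.5734] v=[-1.9265]
Step 14: x=[9.4723] v=[-2.0211]
Step 15: x=[9.3671] v=[-2.1048]
Step 16: x=[9.2582] v=[-2.1771]
Step 17: x=[9.1463] v=[-2.2376]
Step 18: x=[9.0320] v=[-2.2860]
Step 19: x=[8.9159] v=[-2.3220]
Step 20: x=[8.7986] v=[-2.3454]
Step 21: x=[8.6808] v=[-2.3561]
Step 22: x=[8.5631] v=[-2.3540]
Step 23: x=[8.4461] v=[-2.3392]
Step 24: x=[8.3305] v=[-2.3117]
Step 25: x=[8.2169] v=[-2.2717]
Step 26: x=[8.1059] v=[-2.2194]
Step 27: x=[7.9982] v=[-2.1550]
Step 28: x=[7.8943] v=[-2.0790]
Step 29: x=[7.7947] v=[-1.9917]
Step 30: x=[7.7000] v=[-1.8936]
Step 31: x=[7.6107] v=[-1.7853]
Step 32: x=[7.5273] v=[-1.6673]
Step 33: x=[7.4503] v=[-1.5403]
Step 34: x=[7.3801] v=[-1.4049]
Step 35: x=[7.3170] v=[-1.2619]
Step 36: x=[7.2614] v=[-1.1121]
Step 37: x=[7.2136] v=[-0.9563]
Step 38: x=[7.1738] v=[-0.7953]
Step 39: x=[7.1423] v=[-0.6300]
Step 40: x=[7.1192] v=[-0.4613]
Step 41: x=[7.1047] v=[-0.2900]
Step 42: x=[7.0988] v=[-0.1172]
v[0] did not become non-negative within 42 steps; using fallback time=2.1000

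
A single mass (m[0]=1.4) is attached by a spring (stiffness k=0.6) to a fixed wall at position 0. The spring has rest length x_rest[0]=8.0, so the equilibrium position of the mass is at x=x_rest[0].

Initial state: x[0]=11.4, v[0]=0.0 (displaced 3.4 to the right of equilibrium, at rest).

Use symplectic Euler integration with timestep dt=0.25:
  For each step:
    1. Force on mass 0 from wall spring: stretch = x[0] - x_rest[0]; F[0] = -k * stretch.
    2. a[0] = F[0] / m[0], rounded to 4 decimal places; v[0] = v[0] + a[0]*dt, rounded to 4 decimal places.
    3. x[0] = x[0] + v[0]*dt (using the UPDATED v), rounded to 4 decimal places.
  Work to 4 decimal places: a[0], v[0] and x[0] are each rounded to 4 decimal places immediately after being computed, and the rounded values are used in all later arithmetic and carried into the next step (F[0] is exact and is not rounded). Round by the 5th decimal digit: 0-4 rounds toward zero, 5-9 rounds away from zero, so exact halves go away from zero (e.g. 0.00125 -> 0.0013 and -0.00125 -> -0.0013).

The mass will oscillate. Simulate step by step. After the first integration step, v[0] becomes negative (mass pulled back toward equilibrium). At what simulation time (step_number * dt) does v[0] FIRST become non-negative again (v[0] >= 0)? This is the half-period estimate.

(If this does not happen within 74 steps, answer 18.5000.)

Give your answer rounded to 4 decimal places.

Step 0: x=[11.4000] v=[0.0000]
Step 1: x=[11.3089] v=[-0.3643]
Step 2: x=[11.1292] v=[-0.7188]
Step 3: x=[10.8657] v=[-1.0541]
Step 4: x=[10.5254] v=[-1.3612]
Step 5: x=[10.1175] v=[-1.6318]
Step 6: x=[9.6528] v=[-1.8587]
Step 7: x=[9.1439] v=[-2.0358]
Step 8: x=[8.6043] v=[-2.1584]
Step 9: x=[8.0485] v=[-2.2232]
Step 10: x=[7.4914] v=[-2.2284]
Step 11: x=[6.9479] v=[-2.1739]
Step 12: x=[6.4326] v=[-2.0612]
Step 13: x=[5.9593] v=[-1.8933]
Step 14: x=[5.5406] v=[-1.6747]
Step 15: x=[5.1878] v=[-1.4112]
Step 16: x=[4.9103] v=[-1.1099]
Step 17: x=[4.7156] v=[-0.7789]
Step 18: x=[4.6089] v=[-0.4270]
Step 19: x=[4.5930] v=[-0.0637]
Step 20: x=[4.6683] v=[0.3013]
First v>=0 after going negative at step 20, time=5.0000

Answer: 5.0000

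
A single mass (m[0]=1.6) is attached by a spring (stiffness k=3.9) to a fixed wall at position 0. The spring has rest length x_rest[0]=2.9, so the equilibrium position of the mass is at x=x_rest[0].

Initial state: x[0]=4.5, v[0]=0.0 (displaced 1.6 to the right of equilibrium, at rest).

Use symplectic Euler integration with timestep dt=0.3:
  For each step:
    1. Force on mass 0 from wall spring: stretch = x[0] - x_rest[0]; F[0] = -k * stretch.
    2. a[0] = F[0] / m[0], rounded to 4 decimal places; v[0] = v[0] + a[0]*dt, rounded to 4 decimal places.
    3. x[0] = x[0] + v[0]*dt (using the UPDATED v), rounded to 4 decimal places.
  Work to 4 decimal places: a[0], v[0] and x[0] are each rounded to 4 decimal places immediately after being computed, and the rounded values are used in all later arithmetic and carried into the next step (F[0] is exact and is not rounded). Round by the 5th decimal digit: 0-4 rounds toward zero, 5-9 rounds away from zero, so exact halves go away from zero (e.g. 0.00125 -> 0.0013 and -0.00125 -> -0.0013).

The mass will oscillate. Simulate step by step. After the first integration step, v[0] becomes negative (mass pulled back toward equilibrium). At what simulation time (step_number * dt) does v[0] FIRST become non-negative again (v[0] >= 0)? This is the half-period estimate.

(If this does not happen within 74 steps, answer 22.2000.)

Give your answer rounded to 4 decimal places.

Step 0: x=[4.5000] v=[0.0000]
Step 1: x=[4.1490] v=[-1.1700]
Step 2: x=[3.5240] v=[-2.0833]
Step 3: x=[2.7621] v=[-2.5396]
Step 4: x=[2.0305] v=[-2.4388]
Step 5: x=[1.4896] v=[-1.8030]
Step 6: x=[1.2581] v=[-0.7716]
Step 7: x=[1.3868] v=[0.4290]
First v>=0 after going negative at step 7, time=2.1000

Answer: 2.1000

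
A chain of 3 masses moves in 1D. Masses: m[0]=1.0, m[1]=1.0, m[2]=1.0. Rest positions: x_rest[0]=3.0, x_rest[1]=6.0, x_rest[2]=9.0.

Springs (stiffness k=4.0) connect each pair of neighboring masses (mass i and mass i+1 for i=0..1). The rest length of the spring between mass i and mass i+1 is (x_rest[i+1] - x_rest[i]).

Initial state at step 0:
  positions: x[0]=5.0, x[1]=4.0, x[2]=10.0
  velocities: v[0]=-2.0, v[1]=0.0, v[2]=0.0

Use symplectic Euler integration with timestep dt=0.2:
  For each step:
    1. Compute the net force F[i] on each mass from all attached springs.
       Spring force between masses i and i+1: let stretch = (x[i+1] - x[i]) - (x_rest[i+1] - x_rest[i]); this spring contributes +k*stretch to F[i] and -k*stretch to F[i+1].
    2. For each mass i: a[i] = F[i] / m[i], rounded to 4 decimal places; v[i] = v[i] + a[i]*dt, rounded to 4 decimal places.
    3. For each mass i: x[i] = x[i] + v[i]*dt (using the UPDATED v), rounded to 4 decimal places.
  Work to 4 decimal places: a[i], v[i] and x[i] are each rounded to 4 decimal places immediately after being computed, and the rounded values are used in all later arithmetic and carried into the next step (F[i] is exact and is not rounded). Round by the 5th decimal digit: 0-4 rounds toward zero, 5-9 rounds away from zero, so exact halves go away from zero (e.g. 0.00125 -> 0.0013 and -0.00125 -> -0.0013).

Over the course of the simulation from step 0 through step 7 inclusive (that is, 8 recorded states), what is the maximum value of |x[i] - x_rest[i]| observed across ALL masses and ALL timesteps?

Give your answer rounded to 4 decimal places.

Step 0: x=[5.0000 4.0000 10.0000] v=[-2.0000 0.0000 0.0000]
Step 1: x=[3.9600 5.1200 9.5200] v=[-5.2000 5.6000 -2.4000]
Step 2: x=[2.6256 6.7584 8.8160] v=[-6.6720 8.1920 -3.5200]
Step 3: x=[1.4724 8.0648 8.2628] v=[-5.7658 6.5318 -2.7661]
Step 4: x=[0.8940 8.3481 8.1579] v=[-2.8919 1.4163 -0.5245]
Step 5: x=[1.0283 7.4083 8.5634] v=[0.6714 -4.6991 2.0277]
Step 6: x=[1.7034 5.6325 9.2641] v=[3.3754 -8.8790 3.5036]
Step 7: x=[2.5271 3.8091 9.8638] v=[4.1187 -9.1170 2.9983]
Max displacement = 2.3481

Answer: 2.3481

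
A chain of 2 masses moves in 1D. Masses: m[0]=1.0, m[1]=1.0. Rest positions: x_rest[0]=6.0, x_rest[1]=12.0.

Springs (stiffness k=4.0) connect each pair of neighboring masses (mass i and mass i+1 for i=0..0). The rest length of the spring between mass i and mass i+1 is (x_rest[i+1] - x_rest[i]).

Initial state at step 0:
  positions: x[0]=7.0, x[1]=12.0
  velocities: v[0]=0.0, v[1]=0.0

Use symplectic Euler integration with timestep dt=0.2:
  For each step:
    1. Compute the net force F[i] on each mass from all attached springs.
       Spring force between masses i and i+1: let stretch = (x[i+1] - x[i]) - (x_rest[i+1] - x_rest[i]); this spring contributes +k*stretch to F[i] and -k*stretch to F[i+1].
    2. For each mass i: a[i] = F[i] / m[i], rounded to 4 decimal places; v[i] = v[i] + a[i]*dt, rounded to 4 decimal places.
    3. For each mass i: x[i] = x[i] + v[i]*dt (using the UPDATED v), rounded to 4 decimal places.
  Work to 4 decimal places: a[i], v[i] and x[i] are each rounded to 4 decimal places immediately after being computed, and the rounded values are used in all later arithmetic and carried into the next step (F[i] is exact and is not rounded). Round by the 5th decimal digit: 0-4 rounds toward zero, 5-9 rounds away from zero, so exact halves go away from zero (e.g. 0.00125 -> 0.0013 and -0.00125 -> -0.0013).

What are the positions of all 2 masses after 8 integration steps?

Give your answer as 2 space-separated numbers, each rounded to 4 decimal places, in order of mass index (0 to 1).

Step 0: x=[7.0000 12.0000] v=[0.0000 0.0000]
Step 1: x=[6.8400 12.1600] v=[-0.8000 0.8000]
Step 2: x=[6.5712 12.4288] v=[-1.3440 1.3440]
Step 3: x=[6.2796 12.7204] v=[-1.4579 1.4579]
Step 4: x=[6.0585 12.9415] v=[-1.1053 1.1053]
Step 5: x=[5.9787 13.0213] v=[-0.3989 0.3989]
Step 6: x=[6.0657 12.9343] v=[0.4352 -0.4352]
Step 7: x=[6.2917 12.7083] v=[1.1301 -1.1301]
Step 8: x=[6.5844 12.4156] v=[1.4634 -1.4634]

Answer: 6.5844 12.4156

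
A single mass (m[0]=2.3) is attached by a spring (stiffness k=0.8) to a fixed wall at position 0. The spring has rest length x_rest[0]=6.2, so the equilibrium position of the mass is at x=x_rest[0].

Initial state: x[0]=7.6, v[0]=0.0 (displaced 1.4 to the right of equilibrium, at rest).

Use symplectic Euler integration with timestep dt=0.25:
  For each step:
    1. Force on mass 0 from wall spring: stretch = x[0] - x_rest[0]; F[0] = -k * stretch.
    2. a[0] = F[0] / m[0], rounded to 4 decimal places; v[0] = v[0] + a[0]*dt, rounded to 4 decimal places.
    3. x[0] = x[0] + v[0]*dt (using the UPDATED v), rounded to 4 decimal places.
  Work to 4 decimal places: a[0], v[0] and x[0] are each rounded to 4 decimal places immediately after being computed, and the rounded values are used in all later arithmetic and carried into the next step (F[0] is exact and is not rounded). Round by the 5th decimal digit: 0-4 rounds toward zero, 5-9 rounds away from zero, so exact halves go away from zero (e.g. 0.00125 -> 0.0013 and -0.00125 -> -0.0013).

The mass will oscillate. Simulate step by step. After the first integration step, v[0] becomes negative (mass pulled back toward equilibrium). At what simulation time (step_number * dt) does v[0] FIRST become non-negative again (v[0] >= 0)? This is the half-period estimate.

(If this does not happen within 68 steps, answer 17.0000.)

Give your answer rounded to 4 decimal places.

Step 0: x=[7.6000] v=[0.0000]
Step 1: x=[7.5696] v=[-0.1218]
Step 2: x=[7.5094] v=[-0.2409]
Step 3: x=[7.4207] v=[-0.3548]
Step 4: x=[7.3055] v=[-0.4610]
Step 5: x=[7.1662] v=[-0.5571]
Step 6: x=[7.0059] v=[-0.6411]
Step 7: x=[6.8281] v=[-0.7112]
Step 8: x=[6.6367] v=[-0.7658]
Step 9: x=[6.4358] v=[-0.8038]
Step 10: x=[6.2297] v=[-0.8243]
Step 11: x=[6.0230] v=[-0.8269]
Step 12: x=[5.8201] v=[-0.8115]
Step 13: x=[5.6255] v=[-0.7785]
Step 14: x=[5.4434] v=[-0.7286]
Step 15: x=[5.2777] v=[-0.6628]
Step 16: x=[5.1321] v=[-0.5826]
Step 17: x=[5.0097] v=[-0.4898]
Step 18: x=[4.9131] v=[-0.3863]
Step 19: x=[4.8445] v=[-0.2744]
Step 20: x=[4.8054] v=[-0.1565]
Step 21: x=[4.7966] v=[-0.0352]
Step 22: x=[4.8183] v=[0.0868]
First v>=0 after going negative at step 22, time=5.5000

Answer: 5.5000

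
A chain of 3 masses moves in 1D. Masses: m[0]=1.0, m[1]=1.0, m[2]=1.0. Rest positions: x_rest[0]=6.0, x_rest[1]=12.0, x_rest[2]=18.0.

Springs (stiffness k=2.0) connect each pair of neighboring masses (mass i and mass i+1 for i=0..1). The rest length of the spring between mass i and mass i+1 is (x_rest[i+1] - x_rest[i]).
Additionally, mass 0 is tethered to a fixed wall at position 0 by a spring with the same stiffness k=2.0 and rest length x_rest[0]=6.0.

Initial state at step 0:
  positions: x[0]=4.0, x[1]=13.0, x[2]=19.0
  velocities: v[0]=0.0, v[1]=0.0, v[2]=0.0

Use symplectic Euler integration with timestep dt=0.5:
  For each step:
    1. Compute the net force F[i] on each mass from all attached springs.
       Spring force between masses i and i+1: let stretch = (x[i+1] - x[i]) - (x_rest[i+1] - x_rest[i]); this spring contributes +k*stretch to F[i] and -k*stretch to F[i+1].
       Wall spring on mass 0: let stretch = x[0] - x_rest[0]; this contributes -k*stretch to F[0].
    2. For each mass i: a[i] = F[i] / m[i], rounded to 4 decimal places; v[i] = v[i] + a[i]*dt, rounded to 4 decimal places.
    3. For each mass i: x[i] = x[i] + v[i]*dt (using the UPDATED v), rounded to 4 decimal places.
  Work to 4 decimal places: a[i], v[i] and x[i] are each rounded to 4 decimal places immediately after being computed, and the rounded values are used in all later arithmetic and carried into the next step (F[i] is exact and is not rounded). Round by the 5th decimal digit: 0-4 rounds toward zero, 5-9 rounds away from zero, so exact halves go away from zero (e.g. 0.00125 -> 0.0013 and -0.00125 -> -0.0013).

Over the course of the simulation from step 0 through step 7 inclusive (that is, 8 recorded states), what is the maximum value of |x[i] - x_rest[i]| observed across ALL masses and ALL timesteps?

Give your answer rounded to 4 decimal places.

Answer: 2.2500

Derivation:
Step 0: x=[4.0000 13.0000 19.0000] v=[0.0000 0.0000 0.0000]
Step 1: x=[6.5000 11.5000 19.0000] v=[5.0000 -3.0000 0.0000]
Step 2: x=[8.2500 11.2500 18.2500] v=[3.5000 -0.5000 -1.5000]
Step 3: x=[7.3750 13.0000 17.0000] v=[-1.7500 3.5000 -2.5000]
Step 4: x=[5.6250 13.9375 16.7500] v=[-3.5000 1.8750 -0.5000]
Step 5: x=[5.2188 12.1250 18.0938] v=[-0.8125 -3.6250 2.6875]
Step 6: x=[5.6563 9.8438 19.4532] v=[0.8749 -4.5624 2.7187]
Step 7: x=[5.3594 10.2736 19.0079] v=[-0.5939 0.8595 -0.8907]
Max displacement = 2.2500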